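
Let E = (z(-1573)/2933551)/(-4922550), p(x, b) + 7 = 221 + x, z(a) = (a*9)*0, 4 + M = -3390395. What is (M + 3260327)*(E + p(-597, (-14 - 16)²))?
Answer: 49817576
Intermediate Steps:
M = -3390399 (M = -4 - 3390395 = -3390399)
z(a) = 0 (z(a) = (9*a)*0 = 0)
p(x, b) = 214 + x (p(x, b) = -7 + (221 + x) = 214 + x)
E = 0 (E = (0/2933551)/(-4922550) = (0*(1/2933551))*(-1/4922550) = 0*(-1/4922550) = 0)
(M + 3260327)*(E + p(-597, (-14 - 16)²)) = (-3390399 + 3260327)*(0 + (214 - 597)) = -130072*(0 - 383) = -130072*(-383) = 49817576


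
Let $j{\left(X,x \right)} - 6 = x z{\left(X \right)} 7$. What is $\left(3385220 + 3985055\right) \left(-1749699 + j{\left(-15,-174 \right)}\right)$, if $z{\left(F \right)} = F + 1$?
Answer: $-12770040646275$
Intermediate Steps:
$z{\left(F \right)} = 1 + F$
$j{\left(X,x \right)} = 6 + 7 x \left(1 + X\right)$ ($j{\left(X,x \right)} = 6 + x \left(1 + X\right) 7 = 6 + 7 x \left(1 + X\right)$)
$\left(3385220 + 3985055\right) \left(-1749699 + j{\left(-15,-174 \right)}\right) = \left(3385220 + 3985055\right) \left(-1749699 + \left(6 + 7 \left(-174\right) \left(1 - 15\right)\right)\right) = 7370275 \left(-1749699 + \left(6 + 7 \left(-174\right) \left(-14\right)\right)\right) = 7370275 \left(-1749699 + \left(6 + 17052\right)\right) = 7370275 \left(-1749699 + 17058\right) = 7370275 \left(-1732641\right) = -12770040646275$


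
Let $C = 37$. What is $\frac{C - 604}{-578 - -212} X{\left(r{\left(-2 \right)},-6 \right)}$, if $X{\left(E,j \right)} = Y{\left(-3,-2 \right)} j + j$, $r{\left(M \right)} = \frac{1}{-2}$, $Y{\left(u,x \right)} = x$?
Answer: $\frac{567}{61} \approx 9.2951$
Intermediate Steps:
$r{\left(M \right)} = - \frac{1}{2}$
$X{\left(E,j \right)} = - j$ ($X{\left(E,j \right)} = - 2 j + j = - j$)
$\frac{C - 604}{-578 - -212} X{\left(r{\left(-2 \right)},-6 \right)} = \frac{37 - 604}{-578 - -212} \left(\left(-1\right) \left(-6\right)\right) = - \frac{567}{-578 + 212} \cdot 6 = - \frac{567}{-366} \cdot 6 = \left(-567\right) \left(- \frac{1}{366}\right) 6 = \frac{189}{122} \cdot 6 = \frac{567}{61}$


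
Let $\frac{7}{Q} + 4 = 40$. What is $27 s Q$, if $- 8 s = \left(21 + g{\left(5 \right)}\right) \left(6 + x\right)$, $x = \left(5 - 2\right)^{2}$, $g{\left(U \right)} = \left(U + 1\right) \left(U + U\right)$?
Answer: $- \frac{25515}{32} \approx -797.34$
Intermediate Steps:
$g{\left(U \right)} = 2 U \left(1 + U\right)$ ($g{\left(U \right)} = \left(1 + U\right) 2 U = 2 U \left(1 + U\right)$)
$x = 9$ ($x = 3^{2} = 9$)
$Q = \frac{7}{36}$ ($Q = \frac{7}{-4 + 40} = \frac{7}{36} \approx 0.19444$)
$s = - \frac{1215}{8}$ ($s = - \frac{\left(21 + 2 \cdot 5 \left(1 + 5\right)\right) \left(6 + 9\right)}{8} = - \frac{\left(21 + 2 \cdot 5 \cdot 6\right) 15}{8} = - \frac{\left(21 + 60\right) 15}{8} = - \frac{81 \cdot 15}{8} = \left(- \frac{1}{8}\right) 1215 = - \frac{1215}{8} \approx -151.88$)
$27 s Q = 27 \left(- \frac{1215}{8}\right) \frac{7}{36} = \left(- \frac{32805}{8}\right) \frac{7}{36} = - \frac{25515}{32}$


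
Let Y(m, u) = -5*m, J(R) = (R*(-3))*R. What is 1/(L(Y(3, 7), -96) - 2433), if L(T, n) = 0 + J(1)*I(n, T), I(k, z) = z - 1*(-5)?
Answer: -1/2403 ≈ -0.00041615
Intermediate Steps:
I(k, z) = 5 + z (I(k, z) = z + 5 = 5 + z)
J(R) = -3*R² (J(R) = (-3*R)*R = -3*R²)
L(T, n) = -15 - 3*T (L(T, n) = 0 + (-3*1²)*(5 + T) = 0 + (-3*1)*(5 + T) = 0 - 3*(5 + T) = 0 + (-15 - 3*T) = -15 - 3*T)
1/(L(Y(3, 7), -96) - 2433) = 1/((-15 - (-15)*3) - 2433) = 1/((-15 - 3*(-15)) - 2433) = 1/((-15 + 45) - 2433) = 1/(30 - 2433) = 1/(-2403) = -1/2403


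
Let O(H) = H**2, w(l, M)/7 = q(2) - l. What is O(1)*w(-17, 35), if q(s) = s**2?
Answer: 147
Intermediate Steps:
w(l, M) = 28 - 7*l (w(l, M) = 7*(2**2 - l) = 7*(4 - l) = 28 - 7*l)
O(1)*w(-17, 35) = 1**2*(28 - 7*(-17)) = 1*(28 + 119) = 1*147 = 147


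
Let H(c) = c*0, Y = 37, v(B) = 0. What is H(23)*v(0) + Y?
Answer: 37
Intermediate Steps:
H(c) = 0
H(23)*v(0) + Y = 0*0 + 37 = 0 + 37 = 37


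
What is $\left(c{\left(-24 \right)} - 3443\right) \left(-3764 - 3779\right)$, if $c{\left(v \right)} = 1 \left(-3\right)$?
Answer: $25993178$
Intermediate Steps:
$c{\left(v \right)} = -3$
$\left(c{\left(-24 \right)} - 3443\right) \left(-3764 - 3779\right) = \left(-3 - 3443\right) \left(-3764 - 3779\right) = \left(-3446\right) \left(-7543\right) = 25993178$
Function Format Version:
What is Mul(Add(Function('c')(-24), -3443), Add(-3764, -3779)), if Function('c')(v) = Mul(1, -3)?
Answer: 25993178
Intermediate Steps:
Function('c')(v) = -3
Mul(Add(Function('c')(-24), -3443), Add(-3764, -3779)) = Mul(Add(-3, -3443), Add(-3764, -3779)) = Mul(-3446, -7543) = 25993178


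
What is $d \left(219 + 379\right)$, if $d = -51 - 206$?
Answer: $-153686$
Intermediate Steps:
$d = -257$ ($d = -51 - 206 = -257$)
$d \left(219 + 379\right) = - 257 \left(219 + 379\right) = \left(-257\right) 598 = -153686$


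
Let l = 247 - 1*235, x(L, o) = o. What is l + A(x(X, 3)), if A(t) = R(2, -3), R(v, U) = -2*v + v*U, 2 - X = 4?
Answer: 2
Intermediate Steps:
X = -2 (X = 2 - 1*4 = 2 - 4 = -2)
R(v, U) = -2*v + U*v
A(t) = -10 (A(t) = 2*(-2 - 3) = 2*(-5) = -10)
l = 12 (l = 247 - 235 = 12)
l + A(x(X, 3)) = 12 - 10 = 2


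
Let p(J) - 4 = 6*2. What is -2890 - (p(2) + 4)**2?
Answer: -3290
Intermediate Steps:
p(J) = 16 (p(J) = 4 + 6*2 = 4 + 12 = 16)
-2890 - (p(2) + 4)**2 = -2890 - (16 + 4)**2 = -2890 - 1*20**2 = -2890 - 1*400 = -2890 - 400 = -3290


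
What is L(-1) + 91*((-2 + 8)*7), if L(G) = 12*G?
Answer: 3810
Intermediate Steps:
L(-1) + 91*((-2 + 8)*7) = 12*(-1) + 91*((-2 + 8)*7) = -12 + 91*(6*7) = -12 + 91*42 = -12 + 3822 = 3810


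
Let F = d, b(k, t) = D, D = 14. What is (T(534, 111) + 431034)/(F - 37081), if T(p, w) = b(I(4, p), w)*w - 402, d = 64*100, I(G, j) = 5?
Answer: -144062/10227 ≈ -14.086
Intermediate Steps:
b(k, t) = 14
d = 6400
T(p, w) = -402 + 14*w (T(p, w) = 14*w - 402 = -402 + 14*w)
F = 6400
(T(534, 111) + 431034)/(F - 37081) = ((-402 + 14*111) + 431034)/(6400 - 37081) = ((-402 + 1554) + 431034)/(-30681) = (1152 + 431034)*(-1/30681) = 432186*(-1/30681) = -144062/10227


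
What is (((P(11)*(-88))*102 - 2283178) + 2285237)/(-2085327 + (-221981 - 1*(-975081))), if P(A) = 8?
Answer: 69749/1332227 ≈ 0.052355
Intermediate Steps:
(((P(11)*(-88))*102 - 2283178) + 2285237)/(-2085327 + (-221981 - 1*(-975081))) = (((8*(-88))*102 - 2283178) + 2285237)/(-2085327 + (-221981 - 1*(-975081))) = ((-704*102 - 2283178) + 2285237)/(-2085327 + (-221981 + 975081)) = ((-71808 - 2283178) + 2285237)/(-2085327 + 753100) = (-2354986 + 2285237)/(-1332227) = -69749*(-1/1332227) = 69749/1332227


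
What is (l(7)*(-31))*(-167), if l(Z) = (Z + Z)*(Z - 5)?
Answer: 144956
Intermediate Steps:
l(Z) = 2*Z*(-5 + Z) (l(Z) = (2*Z)*(-5 + Z) = 2*Z*(-5 + Z))
(l(7)*(-31))*(-167) = ((2*7*(-5 + 7))*(-31))*(-167) = ((2*7*2)*(-31))*(-167) = (28*(-31))*(-167) = -868*(-167) = 144956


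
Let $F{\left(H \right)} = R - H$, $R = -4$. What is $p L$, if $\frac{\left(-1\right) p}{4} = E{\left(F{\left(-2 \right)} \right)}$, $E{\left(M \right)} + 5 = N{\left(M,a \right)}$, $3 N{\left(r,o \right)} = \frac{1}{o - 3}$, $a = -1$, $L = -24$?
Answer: $-488$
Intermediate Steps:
$F{\left(H \right)} = -4 - H$
$N{\left(r,o \right)} = \frac{1}{3 \left(-3 + o\right)}$ ($N{\left(r,o \right)} = \frac{1}{3 \left(o - 3\right)} = \frac{1}{3 \left(-3 + o\right)}$)
$E{\left(M \right)} = - \frac{61}{12}$ ($E{\left(M \right)} = -5 + \frac{1}{3 \left(-3 - 1\right)} = -5 + \frac{1}{3 \left(-4\right)} = -5 + \frac{1}{3} \left(- \frac{1}{4}\right) = -5 - \frac{1}{12} = - \frac{61}{12}$)
$p = \frac{61}{3}$ ($p = \left(-4\right) \left(- \frac{61}{12}\right) = \frac{61}{3} \approx 20.333$)
$p L = \frac{61}{3} \left(-24\right) = -488$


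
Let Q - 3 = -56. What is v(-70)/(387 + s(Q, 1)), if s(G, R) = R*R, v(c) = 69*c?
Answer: -2415/194 ≈ -12.448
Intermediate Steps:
Q = -53 (Q = 3 - 56 = -53)
s(G, R) = R²
v(-70)/(387 + s(Q, 1)) = (69*(-70))/(387 + 1²) = -4830/(387 + 1) = -4830/388 = -4830*1/388 = -2415/194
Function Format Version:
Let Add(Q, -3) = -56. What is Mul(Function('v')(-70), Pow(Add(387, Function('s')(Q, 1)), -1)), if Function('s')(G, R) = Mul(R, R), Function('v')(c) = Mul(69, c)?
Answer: Rational(-2415, 194) ≈ -12.448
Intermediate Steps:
Q = -53 (Q = Add(3, -56) = -53)
Function('s')(G, R) = Pow(R, 2)
Mul(Function('v')(-70), Pow(Add(387, Function('s')(Q, 1)), -1)) = Mul(Mul(69, -70), Pow(Add(387, Pow(1, 2)), -1)) = Mul(-4830, Pow(Add(387, 1), -1)) = Mul(-4830, Pow(388, -1)) = Mul(-4830, Rational(1, 388)) = Rational(-2415, 194)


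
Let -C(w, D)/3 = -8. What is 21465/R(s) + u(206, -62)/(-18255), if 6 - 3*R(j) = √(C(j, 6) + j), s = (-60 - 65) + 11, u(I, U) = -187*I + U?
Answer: 392113663/127785 + 21465*I*√10/14 ≈ 3068.5 + 4848.5*I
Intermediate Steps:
C(w, D) = 24 (C(w, D) = -3*(-8) = 24)
u(I, U) = U - 187*I
s = -114 (s = -125 + 11 = -114)
R(j) = 2 - √(24 + j)/3
21465/R(s) + u(206, -62)/(-18255) = 21465/(2 - √(24 - 114)/3) + (-62 - 187*206)/(-18255) = 21465/(2 - I*√10) + (-62 - 38522)*(-1/18255) = 21465/(2 - I*√10) - 38584*(-1/18255) = 21465/(2 - I*√10) + 38584/18255 = 38584/18255 + 21465/(2 - I*√10)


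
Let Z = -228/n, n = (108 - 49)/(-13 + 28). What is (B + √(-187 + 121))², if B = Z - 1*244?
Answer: 317180110/3481 - 35632*I*√66/59 ≈ 91118.0 - 4906.4*I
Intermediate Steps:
n = 59/15 ≈ 3.9333
Z = -3420/59 (Z = -228/59/15 = -228*15/59 = -3420/59 ≈ -57.966)
B = -17816/59 (B = -3420/59 - 1*244 = -3420/59 - 244 = -17816/59 ≈ -301.97)
(B + √(-187 + 121))² = (-17816/59 + √(-187 + 121))² = (-17816/59 + √(-66))² = (-17816/59 + I*√66)²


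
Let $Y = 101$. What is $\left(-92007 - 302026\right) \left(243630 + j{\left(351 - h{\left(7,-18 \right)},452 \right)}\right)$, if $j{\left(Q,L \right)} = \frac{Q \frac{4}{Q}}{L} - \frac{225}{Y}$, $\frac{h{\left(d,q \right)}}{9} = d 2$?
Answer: $- \frac{1095618160491578}{11413} \approx -9.5997 \cdot 10^{10}$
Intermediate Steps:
$h{\left(d,q \right)} = 18 d$ ($h{\left(d,q \right)} = 9 d 2 = 9 \cdot 2 d = 18 d$)
$j{\left(Q,L \right)} = - \frac{225}{101} + \frac{4}{L}$ ($j{\left(Q,L \right)} = \frac{Q \frac{4}{Q}}{L} - \frac{225}{101} = \frac{4}{L} - \frac{225}{101} = - \frac{225}{101} + \frac{4}{L}$)
$\left(-92007 - 302026\right) \left(243630 + j{\left(351 - h{\left(7,-18 \right)},452 \right)}\right) = \left(-92007 - 302026\right) \left(243630 - \left(\frac{225}{101} - \frac{4}{452}\right)\right) = - 394033 \left(243630 + \left(- \frac{225}{101} + 4 \cdot \frac{1}{452}\right)\right) = - 394033 \left(243630 + \left(- \frac{225}{101} + \frac{1}{113}\right)\right) = - 394033 \left(243630 - \frac{25324}{11413}\right) = \left(-394033\right) \frac{2780523866}{11413} = - \frac{1095618160491578}{11413}$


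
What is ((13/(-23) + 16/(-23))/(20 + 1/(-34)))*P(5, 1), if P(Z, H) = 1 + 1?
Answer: -1972/15617 ≈ -0.12627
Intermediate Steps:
P(Z, H) = 2
((13/(-23) + 16/(-23))/(20 + 1/(-34)))*P(5, 1) = ((13/(-23) + 16/(-23))/(20 + 1/(-34)))*2 = ((13*(-1/23) + 16*(-1/23))/(20 - 1/34))*2 = ((-13/23 - 16/23)/(679/34))*2 = ((34/679)*(-29/23))*2 = -986/15617*2 = -1972/15617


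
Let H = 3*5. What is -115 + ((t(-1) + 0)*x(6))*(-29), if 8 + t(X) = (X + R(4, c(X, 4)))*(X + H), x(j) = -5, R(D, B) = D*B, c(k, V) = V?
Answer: 29175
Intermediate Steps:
H = 15
R(D, B) = B*D
t(X) = -8 + (15 + X)*(16 + X) (t(X) = -8 + (X + 4*4)*(X + 15) = -8 + (X + 16)*(15 + X) = -8 + (16 + X)*(15 + X) = -8 + (15 + X)*(16 + X))
-115 + ((t(-1) + 0)*x(6))*(-29) = -115 + (((232 + (-1)² + 31*(-1)) + 0)*(-5))*(-29) = -115 + (((232 + 1 - 31) + 0)*(-5))*(-29) = -115 + ((202 + 0)*(-5))*(-29) = -115 + (202*(-5))*(-29) = -115 - 1010*(-29) = -115 + 29290 = 29175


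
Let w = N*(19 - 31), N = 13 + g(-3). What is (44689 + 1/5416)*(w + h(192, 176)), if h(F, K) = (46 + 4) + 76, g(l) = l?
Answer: 726106875/2708 ≈ 2.6813e+5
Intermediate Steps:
N = 10 (N = 13 - 3 = 10)
h(F, K) = 126 (h(F, K) = 50 + 76 = 126)
w = -120 (w = 10*(19 - 31) = 10*(-12) = -120)
(44689 + 1/5416)*(w + h(192, 176)) = (44689 + 1/5416)*(-120 + 126) = (44689 + 1/5416)*6 = (242035625/5416)*6 = 726106875/2708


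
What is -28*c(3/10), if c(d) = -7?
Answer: 196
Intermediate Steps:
-28*c(3/10) = -28*(-7) = 196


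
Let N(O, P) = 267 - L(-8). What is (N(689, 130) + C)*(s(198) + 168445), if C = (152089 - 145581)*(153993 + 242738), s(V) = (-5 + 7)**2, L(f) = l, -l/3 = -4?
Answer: 434922785899747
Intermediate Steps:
l = 12 (l = -3*(-4) = 12)
L(f) = 12
N(O, P) = 255 (N(O, P) = 267 - 1*12 = 267 - 12 = 255)
s(V) = 4 (s(V) = 2**2 = 4)
C = 2581925348 (C = 6508*396731 = 2581925348)
(N(689, 130) + C)*(s(198) + 168445) = (255 + 2581925348)*(4 + 168445) = 2581925603*168449 = 434922785899747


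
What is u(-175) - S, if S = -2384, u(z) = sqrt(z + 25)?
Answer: 2384 + 5*I*sqrt(6) ≈ 2384.0 + 12.247*I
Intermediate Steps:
u(z) = sqrt(25 + z)
u(-175) - S = sqrt(25 - 175) - 1*(-2384) = sqrt(-150) + 2384 = 5*I*sqrt(6) + 2384 = 2384 + 5*I*sqrt(6)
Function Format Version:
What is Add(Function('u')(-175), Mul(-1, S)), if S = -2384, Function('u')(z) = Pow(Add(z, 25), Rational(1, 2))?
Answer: Add(2384, Mul(5, I, Pow(6, Rational(1, 2)))) ≈ Add(2384.0, Mul(12.247, I))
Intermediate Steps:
Function('u')(z) = Pow(Add(25, z), Rational(1, 2))
Add(Function('u')(-175), Mul(-1, S)) = Add(Pow(Add(25, -175), Rational(1, 2)), Mul(-1, -2384)) = Add(Pow(-150, Rational(1, 2)), 2384) = Add(Mul(5, I, Pow(6, Rational(1, 2))), 2384) = Add(2384, Mul(5, I, Pow(6, Rational(1, 2))))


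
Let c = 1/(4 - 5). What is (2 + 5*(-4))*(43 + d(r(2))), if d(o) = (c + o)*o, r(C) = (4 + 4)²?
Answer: -73350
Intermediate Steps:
r(C) = 64 (r(C) = 8² = 64)
c = -1 (c = 1/(-1) = -1)
d(o) = o*(-1 + o) (d(o) = (-1 + o)*o = o*(-1 + o))
(2 + 5*(-4))*(43 + d(r(2))) = (2 + 5*(-4))*(43 + 64*(-1 + 64)) = (2 - 20)*(43 + 64*63) = -18*(43 + 4032) = -18*4075 = -73350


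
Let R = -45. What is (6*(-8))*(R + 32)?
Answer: 624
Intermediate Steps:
(6*(-8))*(R + 32) = (6*(-8))*(-45 + 32) = -48*(-13) = 624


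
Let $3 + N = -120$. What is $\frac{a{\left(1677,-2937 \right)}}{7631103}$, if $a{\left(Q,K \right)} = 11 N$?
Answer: $- \frac{451}{2543701} \approx -0.0001773$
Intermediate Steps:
$N = -123$ ($N = -3 - 120 = -123$)
$a{\left(Q,K \right)} = -1353$ ($a{\left(Q,K \right)} = 11 \left(-123\right) = -1353$)
$\frac{a{\left(1677,-2937 \right)}}{7631103} = - \frac{1353}{7631103} = \left(-1353\right) \frac{1}{7631103} = - \frac{451}{2543701}$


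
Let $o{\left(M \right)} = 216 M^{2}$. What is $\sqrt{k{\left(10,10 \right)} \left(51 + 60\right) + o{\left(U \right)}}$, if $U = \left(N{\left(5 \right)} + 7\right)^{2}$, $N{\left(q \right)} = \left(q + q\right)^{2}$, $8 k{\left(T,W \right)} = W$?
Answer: $\frac{\sqrt{113252775819}}{2} \approx 1.6827 \cdot 10^{5}$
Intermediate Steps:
$k{\left(T,W \right)} = \frac{W}{8}$
$N{\left(q \right)} = 4 q^{2}$ ($N{\left(q \right)} = \left(2 q\right)^{2} = 4 q^{2}$)
$U = 11449$ ($U = \left(4 \cdot 5^{2} + 7\right)^{2} = \left(4 \cdot 25 + 7\right)^{2} = \left(100 + 7\right)^{2} = 107^{2} = 11449$)
$\sqrt{k{\left(10,10 \right)} \left(51 + 60\right) + o{\left(U \right)}} = \sqrt{\frac{1}{8} \cdot 10 \left(51 + 60\right) + 216 \cdot 11449^{2}} = \sqrt{\frac{5}{4} \cdot 111 + 216 \cdot 131079601} = \sqrt{\frac{555}{4} + 28313193816} = \sqrt{\frac{113252775819}{4}} = \frac{\sqrt{113252775819}}{2}$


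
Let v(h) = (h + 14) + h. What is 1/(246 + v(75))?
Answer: 1/410 ≈ 0.0024390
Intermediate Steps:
v(h) = 14 + 2*h (v(h) = (14 + h) + h = 14 + 2*h)
1/(246 + v(75)) = 1/(246 + (14 + 2*75)) = 1/(246 + (14 + 150)) = 1/(246 + 164) = 1/410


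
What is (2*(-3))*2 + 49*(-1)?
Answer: -61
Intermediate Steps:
(2*(-3))*2 + 49*(-1) = -6*2 - 49 = -12 - 49 = -61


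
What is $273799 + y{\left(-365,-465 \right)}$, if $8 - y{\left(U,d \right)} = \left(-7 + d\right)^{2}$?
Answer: $51023$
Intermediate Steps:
$y{\left(U,d \right)} = 8 - \left(-7 + d\right)^{2}$
$273799 + y{\left(-365,-465 \right)} = 273799 + \left(8 - \left(-7 - 465\right)^{2}\right) = 273799 + \left(8 - \left(-472\right)^{2}\right) = 273799 + \left(8 - 222784\right) = 273799 - 222776 = 51023$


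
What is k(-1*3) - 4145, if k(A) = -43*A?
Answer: -4016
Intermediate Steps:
k(-1*3) - 4145 = -(-43)*3 - 4145 = -43*(-3) - 4145 = 129 - 4145 = -4016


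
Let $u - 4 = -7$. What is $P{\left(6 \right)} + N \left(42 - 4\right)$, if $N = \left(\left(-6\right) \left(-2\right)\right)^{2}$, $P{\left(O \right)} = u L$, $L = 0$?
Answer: $5472$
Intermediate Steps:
$u = -3$ ($u = 4 - 7 = -3$)
$P{\left(O \right)} = 0$ ($P{\left(O \right)} = \left(-3\right) 0 = 0$)
$N = 144$ ($N = 12^{2} = 144$)
$P{\left(6 \right)} + N \left(42 - 4\right) = 0 + 144 \left(42 - 4\right) = 0 + 144 \cdot 38 = 0 + 5472 = 5472$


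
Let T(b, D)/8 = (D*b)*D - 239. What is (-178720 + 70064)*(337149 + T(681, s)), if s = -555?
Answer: -182374253962672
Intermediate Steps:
T(b, D) = -1912 + 8*b*D² (T(b, D) = 8*((D*b)*D - 239) = 8*(b*D² - 239) = 8*(-239 + b*D²) = -1912 + 8*b*D²)
(-178720 + 70064)*(337149 + T(681, s)) = (-178720 + 70064)*(337149 + (-1912 + 8*681*(-555)²)) = -108656*(337149 + (-1912 + 8*681*308025)) = -108656*(337149 + (-1912 + 1678120200)) = -108656*(337149 + 1678118288) = -108656*1678455437 = -182374253962672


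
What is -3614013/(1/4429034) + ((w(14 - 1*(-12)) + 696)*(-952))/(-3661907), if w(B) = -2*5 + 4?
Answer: -58614630979963777014/3661907 ≈ -1.6007e+13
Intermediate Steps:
w(B) = -6 (w(B) = -10 + 4 = -6)
-3614013/(1/4429034) + ((w(14 - 1*(-12)) + 696)*(-952))/(-3661907) = -3614013/(1/4429034) + ((-6 + 696)*(-952))/(-3661907) = -3614013/1/4429034 + (690*(-952))*(-1/3661907) = -3614013*4429034 - 656880*(-1/3661907) = -16006586453442 + 656880/3661907 = -58614630979963777014/3661907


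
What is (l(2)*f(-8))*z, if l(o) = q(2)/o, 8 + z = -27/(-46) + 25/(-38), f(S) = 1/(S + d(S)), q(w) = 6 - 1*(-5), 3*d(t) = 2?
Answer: 10581/1748 ≈ 6.0532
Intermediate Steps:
d(t) = 2/3 (d(t) = (1/3)*2 = 2/3)
q(w) = 11 (q(w) = 6 + 5 = 11)
f(S) = 1/(2/3 + S) (f(S) = 1/(S + 2/3) = 1/(2/3 + S))
z = -3527/437 (z = -8 + (-27/(-46) + 25/(-38)) = -8 + (-27*(-1/46) + 25*(-1/38)) = -8 + (27/46 - 25/38) = -8 - 31/437 = -3527/437 ≈ -8.0709)
l(o) = 11/o
(l(2)*f(-8))*z = ((11/2)*(3/(2 + 3*(-8))))*(-3527/437) = ((11*(1/2))*(3/(2 - 24)))*(-3527/437) = (11*(3/(-22))/2)*(-3527/437) = (11*(3*(-1/22))/2)*(-3527/437) = ((11/2)*(-3/22))*(-3527/437) = -3/4*(-3527/437) = 10581/1748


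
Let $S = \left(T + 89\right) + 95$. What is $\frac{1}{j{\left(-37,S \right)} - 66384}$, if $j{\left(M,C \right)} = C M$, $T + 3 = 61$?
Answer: $- \frac{1}{75338} \approx -1.3274 \cdot 10^{-5}$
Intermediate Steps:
$T = 58$ ($T = -3 + 61 = 58$)
$S = 242$ ($S = \left(58 + 89\right) + 95 = 147 + 95 = 242$)
$\frac{1}{j{\left(-37,S \right)} - 66384} = \frac{1}{242 \left(-37\right) - 66384} = \frac{1}{-8954 - 66384} = \frac{1}{-75338} = - \frac{1}{75338}$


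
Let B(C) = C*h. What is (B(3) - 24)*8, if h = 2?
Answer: -144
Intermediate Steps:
B(C) = 2*C (B(C) = C*2 = 2*C)
(B(3) - 24)*8 = (2*3 - 24)*8 = (6 - 24)*8 = -18*8 = -144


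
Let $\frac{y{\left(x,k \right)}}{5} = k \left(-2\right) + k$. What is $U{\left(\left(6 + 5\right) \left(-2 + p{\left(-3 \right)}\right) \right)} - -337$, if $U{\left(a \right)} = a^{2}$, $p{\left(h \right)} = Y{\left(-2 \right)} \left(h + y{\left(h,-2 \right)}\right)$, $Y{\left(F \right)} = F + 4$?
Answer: $17761$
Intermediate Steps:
$Y{\left(F \right)} = 4 + F$
$y{\left(x,k \right)} = - 5 k$ ($y{\left(x,k \right)} = 5 \left(k \left(-2\right) + k\right) = 5 \left(- 2 k + k\right) = 5 \left(- k\right) = - 5 k$)
$p{\left(h \right)} = 20 + 2 h$ ($p{\left(h \right)} = \left(4 - 2\right) \left(h - -10\right) = 2 \left(h + 10\right) = 2 \left(10 + h\right) = 20 + 2 h$)
$U{\left(\left(6 + 5\right) \left(-2 + p{\left(-3 \right)}\right) \right)} - -337 = \left(\left(6 + 5\right) \left(-2 + \left(20 + 2 \left(-3\right)\right)\right)\right)^{2} - -337 = \left(11 \left(-2 + \left(20 - 6\right)\right)\right)^{2} + 337 = \left(11 \left(-2 + 14\right)\right)^{2} + 337 = \left(11 \cdot 12\right)^{2} + 337 = 132^{2} + 337 = 17424 + 337 = 17761$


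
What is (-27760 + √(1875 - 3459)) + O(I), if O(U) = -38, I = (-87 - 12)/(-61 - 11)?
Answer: -27798 + 12*I*√11 ≈ -27798.0 + 39.799*I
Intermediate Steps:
I = 11/8 (I = -99/(-72) = -99*(-1/72) = 11/8 ≈ 1.3750)
(-27760 + √(1875 - 3459)) + O(I) = (-27760 + √(1875 - 3459)) - 38 = (-27760 + √(-1584)) - 38 = (-27760 + 12*I*√11) - 38 = -27798 + 12*I*√11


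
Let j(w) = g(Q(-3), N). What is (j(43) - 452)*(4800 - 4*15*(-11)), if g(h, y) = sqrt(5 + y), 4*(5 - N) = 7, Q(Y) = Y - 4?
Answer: -2467920 + 2730*sqrt(33) ≈ -2.4522e+6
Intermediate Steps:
Q(Y) = -4 + Y
N = 13/4 (N = 5 - 1/4*7 = 5 - 7/4 = 13/4 ≈ 3.2500)
j(w) = sqrt(33)/2 (j(w) = sqrt(5 + 13/4) = sqrt(33/4) = sqrt(33)/2)
(j(43) - 452)*(4800 - 4*15*(-11)) = (sqrt(33)/2 - 452)*(4800 - 4*15*(-11)) = (-452 + sqrt(33)/2)*(4800 - 60*(-11)) = (-452 + sqrt(33)/2)*(4800 + 660) = (-452 + sqrt(33)/2)*5460 = -2467920 + 2730*sqrt(33)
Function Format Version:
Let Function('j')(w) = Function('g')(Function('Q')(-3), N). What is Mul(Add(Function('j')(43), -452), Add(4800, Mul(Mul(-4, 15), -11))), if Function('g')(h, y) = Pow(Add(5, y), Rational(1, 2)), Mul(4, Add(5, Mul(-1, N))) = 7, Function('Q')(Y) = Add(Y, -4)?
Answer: Add(-2467920, Mul(2730, Pow(33, Rational(1, 2)))) ≈ -2.4522e+6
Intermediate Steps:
Function('Q')(Y) = Add(-4, Y)
N = Rational(13, 4) (N = Add(5, Mul(Rational(-1, 4), 7)) = Add(5, Rational(-7, 4)) = Rational(13, 4) ≈ 3.2500)
Function('j')(w) = Mul(Rational(1, 2), Pow(33, Rational(1, 2))) (Function('j')(w) = Pow(Add(5, Rational(13, 4)), Rational(1, 2)) = Pow(Rational(33, 4), Rational(1, 2)) = Mul(Rational(1, 2), Pow(33, Rational(1, 2))))
Mul(Add(Function('j')(43), -452), Add(4800, Mul(Mul(-4, 15), -11))) = Mul(Add(Mul(Rational(1, 2), Pow(33, Rational(1, 2))), -452), Add(4800, Mul(Mul(-4, 15), -11))) = Mul(Add(-452, Mul(Rational(1, 2), Pow(33, Rational(1, 2)))), Add(4800, Mul(-60, -11))) = Mul(Add(-452, Mul(Rational(1, 2), Pow(33, Rational(1, 2)))), Add(4800, 660)) = Mul(Add(-452, Mul(Rational(1, 2), Pow(33, Rational(1, 2)))), 5460) = Add(-2467920, Mul(2730, Pow(33, Rational(1, 2))))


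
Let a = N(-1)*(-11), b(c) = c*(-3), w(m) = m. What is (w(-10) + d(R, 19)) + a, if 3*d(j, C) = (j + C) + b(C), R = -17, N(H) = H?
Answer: -52/3 ≈ -17.333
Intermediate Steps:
b(c) = -3*c
a = 11 (a = -1*(-11) = 11)
d(j, C) = -2*C/3 + j/3 (d(j, C) = ((j + C) - 3*C)/3 = ((C + j) - 3*C)/3 = (j - 2*C)/3 = -2*C/3 + j/3)
(w(-10) + d(R, 19)) + a = (-10 + (-⅔*19 + (⅓)*(-17))) + 11 = (-10 + (-38/3 - 17/3)) + 11 = (-10 - 55/3) + 11 = -85/3 + 11 = -52/3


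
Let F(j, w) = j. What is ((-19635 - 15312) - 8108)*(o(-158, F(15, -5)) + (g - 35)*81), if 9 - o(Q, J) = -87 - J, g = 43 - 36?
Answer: 92869635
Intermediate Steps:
g = 7
o(Q, J) = 96 + J (o(Q, J) = 9 - (-87 - J) = 9 + (87 + J) = 96 + J)
((-19635 - 15312) - 8108)*(o(-158, F(15, -5)) + (g - 35)*81) = ((-19635 - 15312) - 8108)*((96 + 15) + (7 - 35)*81) = (-34947 - 8108)*(111 - 28*81) = -43055*(111 - 2268) = -43055*(-2157) = 92869635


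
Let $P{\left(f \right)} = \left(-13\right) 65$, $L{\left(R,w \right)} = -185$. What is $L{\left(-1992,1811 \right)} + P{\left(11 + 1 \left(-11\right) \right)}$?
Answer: $-1030$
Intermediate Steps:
$P{\left(f \right)} = -845$
$L{\left(-1992,1811 \right)} + P{\left(11 + 1 \left(-11\right) \right)} = -185 - 845 = -1030$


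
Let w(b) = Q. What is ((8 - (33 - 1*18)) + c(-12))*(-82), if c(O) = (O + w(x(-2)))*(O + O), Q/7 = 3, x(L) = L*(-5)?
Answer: 18286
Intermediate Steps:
x(L) = -5*L
Q = 21 (Q = 7*3 = 21)
w(b) = 21
c(O) = 2*O*(21 + O) (c(O) = (O + 21)*(O + O) = (21 + O)*(2*O) = 2*O*(21 + O))
((8 - (33 - 1*18)) + c(-12))*(-82) = ((8 - (33 - 1*18)) + 2*(-12)*(21 - 12))*(-82) = ((8 - (33 - 18)) + 2*(-12)*9)*(-82) = ((8 - 1*15) - 216)*(-82) = ((8 - 15) - 216)*(-82) = (-7 - 216)*(-82) = -223*(-82) = 18286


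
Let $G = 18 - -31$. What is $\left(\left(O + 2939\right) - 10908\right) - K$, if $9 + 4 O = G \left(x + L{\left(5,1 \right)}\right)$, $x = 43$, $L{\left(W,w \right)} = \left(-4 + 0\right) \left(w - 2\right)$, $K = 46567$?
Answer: $- \frac{107925}{2} \approx -53963.0$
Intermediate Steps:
$L{\left(W,w \right)} = 8 - 4 w$ ($L{\left(W,w \right)} = - 4 \left(-2 + w\right) = 8 - 4 w$)
$G = 49$ ($G = 18 + 31 = 49$)
$O = \frac{1147}{2}$ ($O = - \frac{9}{4} + \frac{49 \left(43 + \left(8 - 4\right)\right)}{4} = - \frac{9}{4} + \frac{49 \left(43 + 4\right)}{4} = - \frac{9}{4} + \frac{49 \cdot 47}{4} = - \frac{9}{4} + \frac{1}{4} \cdot 2303 = - \frac{9}{4} + \frac{2303}{4} = \frac{1147}{2} \approx 573.5$)
$\left(\left(O + 2939\right) - 10908\right) - K = \left(\left(\frac{1147}{2} + 2939\right) - 10908\right) - 46567 = \left(\frac{7025}{2} - 10908\right) - 46567 = - \frac{14791}{2} - 46567 = - \frac{107925}{2}$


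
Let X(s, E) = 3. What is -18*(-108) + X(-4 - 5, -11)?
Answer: 1947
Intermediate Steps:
-18*(-108) + X(-4 - 5, -11) = -18*(-108) + 3 = 1944 + 3 = 1947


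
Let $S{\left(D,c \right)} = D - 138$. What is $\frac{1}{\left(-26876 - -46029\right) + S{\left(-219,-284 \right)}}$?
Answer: $\frac{1}{18796} \approx 5.3203 \cdot 10^{-5}$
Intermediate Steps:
$S{\left(D,c \right)} = -138 + D$
$\frac{1}{\left(-26876 - -46029\right) + S{\left(-219,-284 \right)}} = \frac{1}{\left(-26876 - -46029\right) - 357} = \frac{1}{\left(-26876 + 46029\right) - 357} = \frac{1}{19153 - 357} = \frac{1}{18796}$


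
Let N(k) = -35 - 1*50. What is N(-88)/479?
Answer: -85/479 ≈ -0.17745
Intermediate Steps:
N(k) = -85 (N(k) = -35 - 50 = -85)
N(-88)/479 = -85/479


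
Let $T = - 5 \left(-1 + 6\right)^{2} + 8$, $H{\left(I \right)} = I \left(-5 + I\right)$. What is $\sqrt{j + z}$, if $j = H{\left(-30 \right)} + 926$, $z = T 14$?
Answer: $13 \sqrt{2} \approx 18.385$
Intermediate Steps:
$T = -117$ ($T = - 5 \cdot 5^{2} + 8 = \left(-5\right) 25 + 8 = -125 + 8 = -117$)
$z = -1638$ ($z = \left(-117\right) 14 = -1638$)
$j = 1976$ ($j = - 30 \left(-5 - 30\right) + 926 = \left(-30\right) \left(-35\right) + 926 = 1050 + 926 = 1976$)
$\sqrt{j + z} = \sqrt{1976 - 1638} = \sqrt{338} = 13 \sqrt{2}$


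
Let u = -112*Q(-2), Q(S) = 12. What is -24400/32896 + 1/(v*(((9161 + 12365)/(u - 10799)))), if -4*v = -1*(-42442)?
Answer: -348287509067/469593736888 ≈ -0.74168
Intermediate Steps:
v = -21221/2 (v = -(-1)*(-42442)/4 = -¼*42442 = -21221/2 ≈ -10611.)
u = -1344 (u = -112*12 = -1344)
-24400/32896 + 1/(v*(((9161 + 12365)/(u - 10799)))) = -24400/32896 + 1/((-21221/2)*(((9161 + 12365)/(-1344 - 10799)))) = -24400*1/32896 - 2/(21221*(21526/(-12143))) = -1525/2056 - 2/(21221*(21526*(-1/12143))) = -1525/2056 - 2/(21221*(-21526/12143)) = -1525/2056 - 2/21221*(-12143/21526) = -1525/2056 + 12143/228401623 = -348287509067/469593736888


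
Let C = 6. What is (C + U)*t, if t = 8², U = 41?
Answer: 3008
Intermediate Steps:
t = 64
(C + U)*t = (6 + 41)*64 = 47*64 = 3008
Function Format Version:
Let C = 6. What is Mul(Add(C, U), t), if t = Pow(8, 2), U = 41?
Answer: 3008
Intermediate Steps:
t = 64
Mul(Add(C, U), t) = Mul(Add(6, 41), 64) = Mul(47, 64) = 3008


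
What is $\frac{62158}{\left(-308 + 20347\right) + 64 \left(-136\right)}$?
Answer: $\frac{62158}{11335} \approx 5.4837$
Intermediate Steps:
$\frac{62158}{\left(-308 + 20347\right) + 64 \left(-136\right)} = \frac{62158}{20039 - 8704} = \frac{62158}{11335}$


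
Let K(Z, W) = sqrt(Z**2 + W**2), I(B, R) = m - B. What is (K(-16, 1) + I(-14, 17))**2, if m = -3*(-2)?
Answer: (20 + sqrt(257))**2 ≈ 1298.2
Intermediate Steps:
m = 6
I(B, R) = 6 - B
K(Z, W) = sqrt(W**2 + Z**2)
(K(-16, 1) + I(-14, 17))**2 = (sqrt(1**2 + (-16)**2) + (6 - 1*(-14)))**2 = (sqrt(1 + 256) + (6 + 14))**2 = (sqrt(257) + 20)**2 = (20 + sqrt(257))**2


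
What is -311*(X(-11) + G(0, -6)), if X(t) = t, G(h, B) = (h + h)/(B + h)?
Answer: 3421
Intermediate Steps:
G(h, B) = 2*h/(B + h) (G(h, B) = (2*h)/(B + h) = 2*h/(B + h))
-311*(X(-11) + G(0, -6)) = -311*(-11 + 2*0/(-6 + 0)) = -311*(-11 + 2*0/(-6)) = -311*(-11 + 2*0*(-⅙)) = -311*(-11 + 0) = -311*(-11) = 3421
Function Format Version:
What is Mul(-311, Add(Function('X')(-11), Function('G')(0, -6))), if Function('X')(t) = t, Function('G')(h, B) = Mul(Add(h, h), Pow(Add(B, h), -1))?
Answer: 3421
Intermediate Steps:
Function('G')(h, B) = Mul(2, h, Pow(Add(B, h), -1)) (Function('G')(h, B) = Mul(Mul(2, h), Pow(Add(B, h), -1)) = Mul(2, h, Pow(Add(B, h), -1)))
Mul(-311, Add(Function('X')(-11), Function('G')(0, -6))) = Mul(-311, Add(-11, Mul(2, 0, Pow(Add(-6, 0), -1)))) = Mul(-311, Add(-11, Mul(2, 0, Pow(-6, -1)))) = Mul(-311, Add(-11, Mul(2, 0, Rational(-1, 6)))) = Mul(-311, Add(-11, 0)) = Mul(-311, -11) = 3421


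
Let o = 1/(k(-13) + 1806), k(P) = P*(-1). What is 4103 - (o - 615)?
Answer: 8582041/1819 ≈ 4718.0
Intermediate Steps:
k(P) = -P
o = 1/1819 (o = 1/(-1*(-13) + 1806) = 1/(13 + 1806) = 1/1819 ≈ 0.00054975)
4103 - (o - 615) = 4103 - (1/1819 - 615) = 4103 - 1*(-1118684/1819) = 4103 + 1118684/1819 = 8582041/1819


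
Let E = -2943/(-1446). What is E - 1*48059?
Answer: -23163457/482 ≈ -48057.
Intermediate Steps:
E = 981/482 (E = -2943*(-1/1446) = 981/482 ≈ 2.0353)
E - 1*48059 = 981/482 - 1*48059 = 981/482 - 48059 = -23163457/482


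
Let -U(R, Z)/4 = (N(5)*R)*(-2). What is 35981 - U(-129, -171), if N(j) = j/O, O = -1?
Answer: 30821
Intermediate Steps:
N(j) = -j (N(j) = j/(-1) = j*(-1) = -j)
U(R, Z) = -40*R (U(R, Z) = -4*(-1*5)*R*(-2) = -4*(-5*R)*(-2) = -40*R)
35981 - U(-129, -171) = 35981 - (-40)*(-129) = 35981 - 1*5160 = 35981 - 5160 = 30821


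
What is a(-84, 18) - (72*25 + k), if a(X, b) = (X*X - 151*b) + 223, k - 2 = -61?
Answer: 2820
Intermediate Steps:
k = -59 (k = 2 - 61 = -59)
a(X, b) = 223 + X**2 - 151*b (a(X, b) = (X**2 - 151*b) + 223 = 223 + X**2 - 151*b)
a(-84, 18) - (72*25 + k) = (223 + (-84)**2 - 151*18) - (72*25 - 59) = (223 + 7056 - 2718) - (1800 - 59) = 4561 - 1*1741 = 4561 - 1741 = 2820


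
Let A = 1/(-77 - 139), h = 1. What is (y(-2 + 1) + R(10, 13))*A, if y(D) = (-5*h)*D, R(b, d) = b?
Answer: -5/72 ≈ -0.069444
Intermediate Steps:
y(D) = -5*D (y(D) = (-5*1)*D = -5*D)
A = -1/216 (A = 1/(-216) = -1/216 ≈ -0.0046296)
(y(-2 + 1) + R(10, 13))*A = (-5*(-2 + 1) + 10)*(-1/216) = (-5*(-1) + 10)*(-1/216) = (5 + 10)*(-1/216) = 15*(-1/216) = -5/72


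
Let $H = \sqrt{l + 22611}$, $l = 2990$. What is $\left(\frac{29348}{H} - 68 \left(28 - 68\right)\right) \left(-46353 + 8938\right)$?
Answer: $-101768800 - \frac{1098055420 \sqrt{25601}}{25601} \approx -1.0863 \cdot 10^{8}$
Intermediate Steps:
$H = \sqrt{25601}$ ($H = \sqrt{2990 + 22611} = \sqrt{25601} \approx 160.0$)
$\left(\frac{29348}{H} - 68 \left(28 - 68\right)\right) \left(-46353 + 8938\right) = \left(\frac{29348}{\sqrt{25601}} - 68 \left(28 - 68\right)\right) \left(-46353 + 8938\right) = \left(29348 \frac{\sqrt{25601}}{25601} - -2720\right) \left(-37415\right) = \left(\frac{29348 \sqrt{25601}}{25601} + 2720\right) \left(-37415\right) = \left(2720 + \frac{29348 \sqrt{25601}}{25601}\right) \left(-37415\right) = -101768800 - \frac{1098055420 \sqrt{25601}}{25601}$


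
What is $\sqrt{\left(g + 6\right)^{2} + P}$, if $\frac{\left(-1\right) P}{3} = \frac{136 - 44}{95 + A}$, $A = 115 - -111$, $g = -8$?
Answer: $\frac{4 \sqrt{2247}}{107} \approx 1.7721$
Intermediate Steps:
$A = 226$ ($A = 115 + 111 = 226$)
$P = - \frac{92}{107}$ ($P = - 3 \frac{136 - 44}{95 + 226} = - 3 \cdot \frac{92}{321} = - 3 \cdot 92 \cdot \frac{1}{321} = \left(-3\right) \frac{92}{321} = - \frac{92}{107} \approx -0.85981$)
$\sqrt{\left(g + 6\right)^{2} + P} = \sqrt{\left(-8 + 6\right)^{2} - \frac{92}{107}} = \sqrt{\left(-2\right)^{2} - \frac{92}{107}} = \sqrt{4 - \frac{92}{107}} = \sqrt{\frac{336}{107}} = \frac{4 \sqrt{2247}}{107}$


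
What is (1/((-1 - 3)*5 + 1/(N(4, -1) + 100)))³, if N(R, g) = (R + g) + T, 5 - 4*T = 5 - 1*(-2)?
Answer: -8615125/68820189192 ≈ -0.00012518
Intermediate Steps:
T = -½ (T = 5/4 - (5 - 1*(-2))/4 = 5/4 - (5 + 2)/4 = 5/4 - ¼*7 = 5/4 - 7/4 = -½ ≈ -0.50000)
N(R, g) = -½ + R + g (N(R, g) = (R + g) - ½ = -½ + R + g)
(1/((-1 - 3)*5 + 1/(N(4, -1) + 100)))³ = (1/((-1 - 3)*5 + 1/((-½ + 4 - 1) + 100)))³ = (1/(-4*5 + 1/(5/2 + 100)))³ = (1/(-20 + 1/(205/2)))³ = (1/(-20 + 2/205))³ = (1/(-4098/205))³ = (-205/4098)³ = -8615125/68820189192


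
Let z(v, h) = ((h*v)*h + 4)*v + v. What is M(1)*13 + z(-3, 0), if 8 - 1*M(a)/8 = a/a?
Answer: 713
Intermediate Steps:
z(v, h) = v + v*(4 + v*h²) (z(v, h) = (v*h² + 4)*v + v = (4 + v*h²)*v + v = v*(4 + v*h²) + v = v + v*(4 + v*h²))
M(a) = 56 (M(a) = 64 - 8*a/a = 64 - 8*1 = 64 - 8 = 56)
M(1)*13 + z(-3, 0) = 56*13 - 3*(5 - 3*0²) = 728 - 3*(5 - 3*0) = 728 - 3*(5 + 0) = 728 - 3*5 = 728 - 15 = 713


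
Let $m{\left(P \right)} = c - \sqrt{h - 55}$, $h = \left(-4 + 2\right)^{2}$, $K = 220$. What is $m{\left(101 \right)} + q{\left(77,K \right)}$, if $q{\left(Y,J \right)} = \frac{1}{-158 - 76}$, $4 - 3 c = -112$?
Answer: $\frac{9047}{234} - i \sqrt{51} \approx 38.662 - 7.1414 i$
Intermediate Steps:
$h = 4$ ($h = \left(-2\right)^{2} = 4$)
$c = \frac{116}{3}$ ($c = \frac{4}{3} - - \frac{112}{3} = \frac{4}{3} + \frac{112}{3} = \frac{116}{3} \approx 38.667$)
$q{\left(Y,J \right)} = - \frac{1}{234}$ ($q{\left(Y,J \right)} = \frac{1}{-234} = - \frac{1}{234}$)
$m{\left(P \right)} = \frac{116}{3} - i \sqrt{51}$ ($m{\left(P \right)} = \frac{116}{3} - \sqrt{4 - 55} = \frac{116}{3} - \sqrt{-51} = \frac{116}{3} - i \sqrt{51}$)
$m{\left(101 \right)} + q{\left(77,K \right)} = \left(\frac{116}{3} - i \sqrt{51}\right) - \frac{1}{234} = \frac{9047}{234} - i \sqrt{51}$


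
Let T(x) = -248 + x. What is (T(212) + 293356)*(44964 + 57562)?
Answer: 30072926320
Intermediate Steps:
(T(212) + 293356)*(44964 + 57562) = ((-248 + 212) + 293356)*(44964 + 57562) = (-36 + 293356)*102526 = 293320*102526 = 30072926320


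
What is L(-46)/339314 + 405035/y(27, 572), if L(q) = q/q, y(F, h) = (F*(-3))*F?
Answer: -137434043803/742079718 ≈ -185.20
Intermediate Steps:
y(F, h) = -3*F² (y(F, h) = (-3*F)*F = -3*F²)
L(q) = 1
L(-46)/339314 + 405035/y(27, 572) = 1/339314 + 405035/((-3*27²)) = 1*(1/339314) + 405035/((-3*729)) = 1/339314 + 405035/(-2187) = 1/339314 + 405035*(-1/2187) = 1/339314 - 405035/2187 = -137434043803/742079718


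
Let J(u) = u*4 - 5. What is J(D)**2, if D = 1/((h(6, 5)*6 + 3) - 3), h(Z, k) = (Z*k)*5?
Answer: 1263376/50625 ≈ 24.956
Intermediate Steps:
h(Z, k) = 5*Z*k
D = 1/900 (D = 1/(((5*6*5)*6 + 3) - 3) = 1/((150*6 + 3) - 3) = 1/((900 + 3) - 3) = 1/(903 - 3) = 1/900 ≈ 0.0011111)
J(u) = -5 + 4*u (J(u) = 4*u - 5 = -5 + 4*u)
J(D)**2 = (-5 + 4*(1/900))**2 = (-5 + 1/225)**2 = (-1124/225)**2 = 1263376/50625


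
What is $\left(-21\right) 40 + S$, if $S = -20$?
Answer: $-860$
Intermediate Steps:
$\left(-21\right) 40 + S = \left(-21\right) 40 - 20 = -840 - 20 = -860$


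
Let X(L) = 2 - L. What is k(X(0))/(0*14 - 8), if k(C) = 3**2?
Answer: -9/8 ≈ -1.1250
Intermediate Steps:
k(C) = 9
k(X(0))/(0*14 - 8) = 9/(0*14 - 8) = 9/(0 - 8) = 9/(-8) = 9*(-1/8) = -9/8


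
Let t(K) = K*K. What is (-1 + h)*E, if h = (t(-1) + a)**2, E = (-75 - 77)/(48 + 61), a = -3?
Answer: -456/109 ≈ -4.1835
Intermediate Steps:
t(K) = K**2
E = -152/109 ≈ -1.3945
h = 4 (h = ((-1)**2 - 3)**2 = (1 - 3)**2 = (-2)**2 = 4)
(-1 + h)*E = (-1 + 4)*(-152/109) = 3*(-152/109) = -456/109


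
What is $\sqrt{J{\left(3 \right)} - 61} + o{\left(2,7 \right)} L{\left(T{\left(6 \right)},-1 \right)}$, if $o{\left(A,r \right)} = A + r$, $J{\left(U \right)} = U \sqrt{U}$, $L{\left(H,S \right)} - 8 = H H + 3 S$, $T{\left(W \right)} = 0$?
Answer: $45 + \sqrt{-61 + 3 \sqrt{3}} \approx 45.0 + 7.4702 i$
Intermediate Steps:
$L{\left(H,S \right)} = 8 + H^{2} + 3 S$ ($L{\left(H,S \right)} = 8 + \left(H H + 3 S\right) = 8 + \left(H^{2} + 3 S\right) = 8 + H^{2} + 3 S$)
$J{\left(U \right)} = U^{\frac{3}{2}}$
$\sqrt{J{\left(3 \right)} - 61} + o{\left(2,7 \right)} L{\left(T{\left(6 \right)},-1 \right)} = \sqrt{3^{\frac{3}{2}} - 61} + \left(2 + 7\right) \left(8 + 0^{2} + 3 \left(-1\right)\right) = \sqrt{3 \sqrt{3} - 61} + 9 \left(8 + 0 - 3\right) = \sqrt{-61 + 3 \sqrt{3}} + 9 \cdot 5 = \sqrt{-61 + 3 \sqrt{3}} + 45 = 45 + \sqrt{-61 + 3 \sqrt{3}}$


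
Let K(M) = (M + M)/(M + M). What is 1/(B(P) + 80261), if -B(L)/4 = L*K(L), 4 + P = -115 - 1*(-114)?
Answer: 1/80281 ≈ 1.2456e-5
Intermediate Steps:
K(M) = 1 (K(M) = (2*M)/((2*M)) = (2*M)*(1/(2*M)) = 1)
P = -5 (P = -4 + (-115 - 1*(-114)) = -4 + (-115 + 114) = -4 - 1 = -5)
B(L) = -4*L
1/(B(P) + 80261) = 1/(-4*(-5) + 80261) = 1/(20 + 80261) = 1/80281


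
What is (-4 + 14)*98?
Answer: 980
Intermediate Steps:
(-4 + 14)*98 = 10*98 = 980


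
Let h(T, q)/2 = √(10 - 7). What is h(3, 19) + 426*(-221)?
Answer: -94146 + 2*√3 ≈ -94143.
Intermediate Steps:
h(T, q) = 2*√3 (h(T, q) = 2*√(10 - 7) = 2*√3)
h(3, 19) + 426*(-221) = 2*√3 + 426*(-221) = 2*√3 - 94146 = -94146 + 2*√3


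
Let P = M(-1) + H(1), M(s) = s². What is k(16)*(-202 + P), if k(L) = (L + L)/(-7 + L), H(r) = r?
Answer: -6400/9 ≈ -711.11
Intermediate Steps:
P = 2 (P = (-1)² + 1 = 1 + 1 = 2)
k(L) = 2*L/(-7 + L) (k(L) = (2*L)/(-7 + L) = 2*L/(-7 + L))
k(16)*(-202 + P) = (2*16/(-7 + 16))*(-202 + 2) = (2*16/9)*(-200) = (2*16*(⅑))*(-200) = (32/9)*(-200) = -6400/9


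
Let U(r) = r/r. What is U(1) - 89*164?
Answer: -14595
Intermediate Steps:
U(r) = 1
U(1) - 89*164 = 1 - 89*164 = 1 - 14596 = -14595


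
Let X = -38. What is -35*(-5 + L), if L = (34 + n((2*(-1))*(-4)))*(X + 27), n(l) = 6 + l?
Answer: 18655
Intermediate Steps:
L = -528 (L = (34 + (6 + (2*(-1))*(-4)))*(-38 + 27) = (34 + (6 - 2*(-4)))*(-11) = (34 + (6 + 8))*(-11) = (34 + 14)*(-11) = 48*(-11) = -528)
-35*(-5 + L) = -35*(-5 - 528) = -35*(-533) = 18655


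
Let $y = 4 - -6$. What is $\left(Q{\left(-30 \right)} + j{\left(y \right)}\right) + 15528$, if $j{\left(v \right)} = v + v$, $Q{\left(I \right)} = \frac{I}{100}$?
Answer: $\frac{155477}{10} \approx 15548.0$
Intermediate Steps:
$Q{\left(I \right)} = \frac{I}{100}$ ($Q{\left(I \right)} = I \frac{1}{100} = \frac{I}{100}$)
$y = 10$ ($y = 4 + 6 = 10$)
$j{\left(v \right)} = 2 v$
$\left(Q{\left(-30 \right)} + j{\left(y \right)}\right) + 15528 = \left(\frac{1}{100} \left(-30\right) + 2 \cdot 10\right) + 15528 = \left(- \frac{3}{10} + 20\right) + 15528 = \frac{197}{10} + 15528 = \frac{155477}{10}$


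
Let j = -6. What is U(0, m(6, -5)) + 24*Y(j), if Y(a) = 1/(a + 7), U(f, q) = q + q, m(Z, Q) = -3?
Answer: 18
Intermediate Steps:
U(f, q) = 2*q
Y(a) = 1/(7 + a)
U(0, m(6, -5)) + 24*Y(j) = 2*(-3) + 24/(7 - 6) = -6 + 24/1 = -6 + 24*1 = -6 + 24 = 18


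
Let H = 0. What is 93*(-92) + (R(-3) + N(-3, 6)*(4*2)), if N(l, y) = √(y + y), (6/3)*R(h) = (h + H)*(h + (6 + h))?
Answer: -8556 + 16*√3 ≈ -8528.3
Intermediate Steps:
R(h) = h*(6 + 2*h)/2 (R(h) = ((h + 0)*(h + (6 + h)))/2 = (h*(6 + 2*h))/2 = h*(6 + 2*h)/2)
N(l, y) = √2*√y (N(l, y) = √(2*y) = √2*√y)
93*(-92) + (R(-3) + N(-3, 6)*(4*2)) = 93*(-92) + (-3*(3 - 3) + (√2*√6)*(4*2)) = -8556 + (-3*0 + (2*√3)*8) = -8556 + (0 + 16*√3) = -8556 + 16*√3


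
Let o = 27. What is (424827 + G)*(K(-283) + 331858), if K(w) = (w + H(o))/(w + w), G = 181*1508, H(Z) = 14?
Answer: 131064401929175/566 ≈ 2.3156e+11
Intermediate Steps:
G = 272948
K(w) = (14 + w)/(2*w) (K(w) = (w + 14)/(w + w) = (14 + w)/((2*w)) = (14 + w)*(1/(2*w)) = (14 + w)/(2*w))
(424827 + G)*(K(-283) + 331858) = (424827 + 272948)*((1/2)*(14 - 283)/(-283) + 331858) = 697775*((1/2)*(-1/283)*(-269) + 331858) = 697775*(269/566 + 331858) = 697775*(187831897/566) = 131064401929175/566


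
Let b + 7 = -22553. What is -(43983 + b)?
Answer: -21423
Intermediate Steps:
b = -22560 (b = -7 - 22553 = -22560)
-(43983 + b) = -(43983 - 22560) = -1*21423 = -21423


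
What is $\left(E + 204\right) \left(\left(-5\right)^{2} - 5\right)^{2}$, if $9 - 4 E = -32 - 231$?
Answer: $108800$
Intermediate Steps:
$E = 68$ ($E = \frac{9}{4} - \frac{-32 - 231}{4} = \frac{9}{4} - - \frac{263}{4} = \frac{9}{4} + \frac{263}{4} = 68$)
$\left(E + 204\right) \left(\left(-5\right)^{2} - 5\right)^{2} = \left(68 + 204\right) \left(\left(-5\right)^{2} - 5\right)^{2} = 272 \left(25 - 5\right)^{2} = 272 \cdot 20^{2} = 272 \cdot 400 = 108800$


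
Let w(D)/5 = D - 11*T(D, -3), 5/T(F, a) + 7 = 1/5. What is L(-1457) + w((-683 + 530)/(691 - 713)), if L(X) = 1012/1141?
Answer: 16237409/213367 ≈ 76.101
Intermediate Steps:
T(F, a) = -25/34 (T(F, a) = 5/(-7 + 1/5) = 5/(-7 + ⅕) = 5/(-34/5) = 5*(-5/34) = -25/34)
L(X) = 1012/1141 (L(X) = 1012*(1/1141) = 1012/1141)
w(D) = 1375/34 + 5*D (w(D) = 5*(D - 11*(-25/34)) = 5*(D + 275/34) = 5*(275/34 + D) = 1375/34 + 5*D)
L(-1457) + w((-683 + 530)/(691 - 713)) = 1012/1141 + (1375/34 + 5*((-683 + 530)/(691 - 713))) = 1012/1141 + (1375/34 + 5*(-153/(-22))) = 1012/1141 + (1375/34 + 5*(-153*(-1/22))) = 1012/1141 + (1375/34 + 5*(153/22)) = 1012/1141 + (1375/34 + 765/22) = 1012/1141 + 14065/187 = 16237409/213367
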